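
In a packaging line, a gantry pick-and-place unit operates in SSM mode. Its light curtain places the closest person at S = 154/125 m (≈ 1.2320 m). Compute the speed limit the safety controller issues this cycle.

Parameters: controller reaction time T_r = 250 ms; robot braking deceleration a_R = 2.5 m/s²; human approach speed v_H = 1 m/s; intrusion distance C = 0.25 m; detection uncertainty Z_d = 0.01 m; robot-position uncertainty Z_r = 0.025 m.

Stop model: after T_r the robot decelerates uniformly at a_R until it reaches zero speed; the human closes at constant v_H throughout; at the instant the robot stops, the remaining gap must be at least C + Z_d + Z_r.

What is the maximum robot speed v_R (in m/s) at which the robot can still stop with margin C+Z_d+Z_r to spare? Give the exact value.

v_R_max = 17/20 m/s = 0.8500 m/s

quadratic (1/5)·v² + (13/20)·v + (-697/1000) = 0
  disc = (13/20)² − 4·(1/5)·(-697/1000) = 9801/10000 ; √disc = 99/100
  v_R = (−(13/20) + 99/100) / (2·(1/5)) = 17/20 m/s
check:
braking lasts T_s = (17/20)/(5/2) = 0.3400 s
robot in T_r: 0.8500·0.2500 = 0.2125 m
braking distance = 0.8500²/(2·2.5000) = 0.1445 m
person approaches 1.0000·(0.2500+0.3400) = 0.5900 m
residual clearance needed = 0.2500+0.0100+0.0250 = 0.2850 m
sum ≈ 0.2125+0.1445+0.5900+0.2850 ≈ 1.2320 m = S ✓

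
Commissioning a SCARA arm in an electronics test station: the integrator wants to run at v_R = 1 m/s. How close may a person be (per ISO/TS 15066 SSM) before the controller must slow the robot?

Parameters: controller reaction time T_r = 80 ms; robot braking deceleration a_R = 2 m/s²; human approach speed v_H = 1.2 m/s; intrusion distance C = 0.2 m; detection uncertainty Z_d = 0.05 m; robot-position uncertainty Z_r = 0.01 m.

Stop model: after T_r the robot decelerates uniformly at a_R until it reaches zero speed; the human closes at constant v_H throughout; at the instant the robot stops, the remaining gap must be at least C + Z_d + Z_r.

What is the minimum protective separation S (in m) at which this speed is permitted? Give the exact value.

braking lasts T_s = 1/2 = 0.5000 s
reaction-phase robot travel = 1.0000·0.0800 = 0.0800 m
robot under decel: 1.0000²/(2·2.0000) = 0.2500 m
person approaches 1.2000·(0.0800+0.5000) = 0.6960 m
residual clearance needed = 0.2000+0.0500+0.0100 = 0.2600 m
S_min ≈ 0.0800+0.2500+0.6960+0.2600  ⇒  S_min = 643/500 m

S_min = 643/500 m = 1.2860 m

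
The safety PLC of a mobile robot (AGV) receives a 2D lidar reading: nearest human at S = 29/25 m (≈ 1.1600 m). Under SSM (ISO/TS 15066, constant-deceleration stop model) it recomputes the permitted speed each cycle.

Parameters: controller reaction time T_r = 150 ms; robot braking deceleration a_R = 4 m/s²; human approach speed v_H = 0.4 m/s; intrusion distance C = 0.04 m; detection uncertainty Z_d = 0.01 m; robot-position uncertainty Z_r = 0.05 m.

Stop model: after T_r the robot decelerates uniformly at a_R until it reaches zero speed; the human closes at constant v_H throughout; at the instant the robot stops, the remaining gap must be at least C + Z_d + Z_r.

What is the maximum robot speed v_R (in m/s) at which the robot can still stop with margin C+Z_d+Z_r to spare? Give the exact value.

quadratic (1/8)·v² + (1/4)·v + (-1) = 0
  disc = (1/4)² − 4·(1/8)·(-1) = 9/16 ; √disc = 3/4
  v_R = (−(1/4) + 3/4) / (2·(1/8)) = 2 m/s
check:
stop time T_s = 2/4 = 0.5000 s
reaction-phase robot travel = 2.0000·0.1500 = 0.3000 m
robot covers 2.0000·0.5000 − ½·4.0000·0.5000² = 0.5000 m while stopping
human closes 0.4000·0.6500 = 0.2600 m
margins: 0.0400+0.0100+0.0500 = 0.1000 m
sum ≈ 0.3000+0.5000+0.2600+0.1000 ≈ 1.1600 m = S ✓

v_R_max = 2 m/s = 2.0000 m/s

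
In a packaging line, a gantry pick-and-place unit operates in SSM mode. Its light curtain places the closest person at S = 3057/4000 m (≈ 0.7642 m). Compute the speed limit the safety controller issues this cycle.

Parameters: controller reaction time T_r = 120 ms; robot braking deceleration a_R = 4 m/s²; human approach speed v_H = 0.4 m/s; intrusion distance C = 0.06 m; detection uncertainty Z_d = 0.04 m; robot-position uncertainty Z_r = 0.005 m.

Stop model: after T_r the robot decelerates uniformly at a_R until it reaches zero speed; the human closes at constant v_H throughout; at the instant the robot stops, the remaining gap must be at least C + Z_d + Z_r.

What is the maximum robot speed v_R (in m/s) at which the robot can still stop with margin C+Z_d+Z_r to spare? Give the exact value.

at the boundary: (1/8)·v² + (11/50)·v + (-489/800) = 0
  disc = (11/50)² − 4·(1/8)·(-489/800) = 14161/40000 ; √disc = 119/200
  v_R = (−(11/50) + 119/200) / (2·(1/8)) = 3/2 m/s
check:
braking lasts T_s = (3/2)/4 = 0.3750 s
robot in T_r: 1.5000·0.1200 = 0.1800 m
braking distance = 1.5000²/(2·4.0000) = 0.2812 m
human closes 0.4000·0.4950 = 0.1980 m
residual clearance needed = 0.0600+0.0400+0.0050 = 0.1050 m
sum ≈ 0.1800+0.2812+0.1980+0.1050 ≈ 0.7642 m = S ✓

v_R_max = 3/2 m/s = 1.5000 m/s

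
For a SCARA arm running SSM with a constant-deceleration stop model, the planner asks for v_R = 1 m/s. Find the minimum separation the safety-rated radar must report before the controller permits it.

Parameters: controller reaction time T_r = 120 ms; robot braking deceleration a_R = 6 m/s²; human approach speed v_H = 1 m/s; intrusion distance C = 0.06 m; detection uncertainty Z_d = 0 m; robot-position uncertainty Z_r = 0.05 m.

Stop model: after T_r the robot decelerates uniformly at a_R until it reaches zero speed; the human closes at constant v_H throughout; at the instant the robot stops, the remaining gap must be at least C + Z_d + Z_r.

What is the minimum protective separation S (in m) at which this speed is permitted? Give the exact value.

stop time T_s = 1/6 = 0.1667 s
robot in T_r: 1.0000·0.1200 = 0.1200 m
braking distance = 1.0000²/(2·6.0000) = 0.0833 m
human closes 1.0000·0.2867 = 0.2867 m
residual clearance needed = 0.0600+0.0000+0.0500 = 0.1100 m
S_min ≈ 0.1200+0.0833+0.2867+0.1100  ⇒  S_min = 3/5 m

S_min = 3/5 m = 0.6000 m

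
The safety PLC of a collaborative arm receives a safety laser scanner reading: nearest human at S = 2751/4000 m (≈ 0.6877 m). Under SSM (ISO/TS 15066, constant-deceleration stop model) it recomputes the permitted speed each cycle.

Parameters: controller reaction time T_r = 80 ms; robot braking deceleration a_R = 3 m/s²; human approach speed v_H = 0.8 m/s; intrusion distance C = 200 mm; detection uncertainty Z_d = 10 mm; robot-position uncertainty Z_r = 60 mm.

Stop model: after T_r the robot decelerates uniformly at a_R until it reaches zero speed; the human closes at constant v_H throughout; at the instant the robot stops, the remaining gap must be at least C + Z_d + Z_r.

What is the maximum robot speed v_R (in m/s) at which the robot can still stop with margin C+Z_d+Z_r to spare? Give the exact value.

v_R_max = 3/4 m/s = 0.7500 m/s

collect terms ⇒ (1/6)·v_R² + (26/75)·v_R + (-283/800) = 0
  disc = (26/75)² − 4·(1/6)·(-283/800) = 32041/90000 ; √disc = 179/300
  v_R = (−(26/75) + 179/300) / (2·(1/6)) = 3/4 m/s
check:
stop time T_s = (3/4)/3 = 0.2500 s
robot covers v_R·T_r = 0.7500·0.0800 = 0.0600 m before braking
robot under decel: 0.7500²/(2·3.0000) = 0.0938 m
human over T_r+T_s: 0.8000·(0.0800+0.2500) = 0.2640 m
margins: 0.2000+0.0100+0.0600 = 0.2700 m
sum ≈ 0.0600+0.0938+0.2640+0.2700 ≈ 0.6877 m = S ✓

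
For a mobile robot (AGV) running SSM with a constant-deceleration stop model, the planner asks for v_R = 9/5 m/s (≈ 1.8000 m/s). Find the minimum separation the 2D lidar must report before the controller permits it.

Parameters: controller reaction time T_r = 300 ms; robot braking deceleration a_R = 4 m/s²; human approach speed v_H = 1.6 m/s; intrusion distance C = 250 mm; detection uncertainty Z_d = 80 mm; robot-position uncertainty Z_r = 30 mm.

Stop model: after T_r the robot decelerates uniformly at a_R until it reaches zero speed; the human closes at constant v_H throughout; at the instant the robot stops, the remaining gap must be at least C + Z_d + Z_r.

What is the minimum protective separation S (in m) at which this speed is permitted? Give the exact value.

S_min = 501/200 m = 2.5050 m

stop time T_s = (9/5)/4 = 0.4500 s
robot covers v_R·T_r = 1.8000·0.3000 = 0.5400 m before braking
robot under decel: 1.8000²/(2·4.0000) = 0.4050 m
human over T_r+T_s: 1.6000·(0.3000+0.4500) = 1.2000 m
C+Z_d+Z_r = 0.2500+0.0800+0.0300 = 0.3600 m
S_min ≈ 0.5400+0.4050+1.2000+0.3600  ⇒  S_min = 501/200 m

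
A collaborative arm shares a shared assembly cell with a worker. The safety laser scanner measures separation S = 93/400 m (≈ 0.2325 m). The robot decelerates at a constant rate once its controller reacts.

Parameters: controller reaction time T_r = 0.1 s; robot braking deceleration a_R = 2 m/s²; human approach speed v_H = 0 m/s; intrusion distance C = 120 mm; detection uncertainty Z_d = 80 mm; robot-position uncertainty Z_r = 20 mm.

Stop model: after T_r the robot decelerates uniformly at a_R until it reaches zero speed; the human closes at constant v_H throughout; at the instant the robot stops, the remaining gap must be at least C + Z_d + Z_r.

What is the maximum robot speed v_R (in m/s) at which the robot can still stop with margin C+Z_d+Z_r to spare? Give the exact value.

v_R_max = 1/10 m/s = 0.1000 m/s

at the boundary: (1/4)·v² + (1/10)·v + (-1/80) = 0
  disc = (1/10)² − 4·(1/4)·(-1/80) = 9/400 ; √disc = 3/20
  v_R = (−(1/10) + 3/20) / (2·(1/4)) = 1/10 m/s
check:
stop time T_s = (1/10)/2 = 0.0500 s
robot in T_r: 0.1000·0.1000 = 0.0100 m
robot covers 0.1000·0.0500 − ½·2.0000·0.0500² = 0.0025 m while stopping
human closes 0.0000·0.1500 = 0.0000 m
margins: 0.1200+0.0800+0.0200 = 0.2200 m
sum ≈ 0.0100+0.0025+0.0000+0.2200 ≈ 0.2325 m = S ✓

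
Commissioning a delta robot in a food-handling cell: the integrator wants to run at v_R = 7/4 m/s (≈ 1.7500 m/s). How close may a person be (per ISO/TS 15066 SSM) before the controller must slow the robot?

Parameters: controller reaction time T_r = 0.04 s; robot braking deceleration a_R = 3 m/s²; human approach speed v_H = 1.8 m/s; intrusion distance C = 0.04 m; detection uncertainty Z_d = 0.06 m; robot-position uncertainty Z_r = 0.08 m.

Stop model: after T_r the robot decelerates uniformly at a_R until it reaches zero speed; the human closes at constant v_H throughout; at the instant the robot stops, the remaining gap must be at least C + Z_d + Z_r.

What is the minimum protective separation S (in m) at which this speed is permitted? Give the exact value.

S_min = 22589/12000 m = 1.8824 m

T_s = v_R/a_R = (7/4)/3 = 0.5833 s
robot covers v_R·T_r = 1.7500·0.0400 = 0.0700 m before braking
robot under decel: 1.7500²/(2·3.0000) = 0.5104 m
human over T_r+T_s: 1.8000·(0.0400+0.5833) = 1.1220 m
C+Z_d+Z_r = 0.0400+0.0600+0.0800 = 0.1800 m
S_min ≈ 0.0700+0.5104+1.1220+0.1800  ⇒  S_min = 22589/12000 m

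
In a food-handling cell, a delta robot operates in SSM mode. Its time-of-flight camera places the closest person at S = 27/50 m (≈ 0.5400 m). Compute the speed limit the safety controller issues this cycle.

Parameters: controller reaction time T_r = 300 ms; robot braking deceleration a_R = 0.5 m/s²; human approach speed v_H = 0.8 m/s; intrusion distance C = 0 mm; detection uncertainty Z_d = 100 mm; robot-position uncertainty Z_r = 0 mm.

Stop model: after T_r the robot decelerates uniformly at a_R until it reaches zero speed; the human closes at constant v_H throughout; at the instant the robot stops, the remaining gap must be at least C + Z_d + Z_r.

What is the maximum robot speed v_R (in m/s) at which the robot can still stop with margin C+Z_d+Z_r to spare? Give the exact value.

collect terms ⇒ (1)·v_R² + (19/10)·v_R + (-1/5) = 0
  disc = (19/10)² − 4·(1)·(-1/5) = 441/100 ; √disc = 21/10
  v_R = (−(19/10) + 21/10) / (2·(1)) = 1/10 m/s
check:
T_s = v_R/a_R = (1/10)/(1/2) = 0.2000 s
robot covers v_R·T_r = 0.1000·0.3000 = 0.0300 m before braking
robot covers 0.1000·0.2000 − ½·0.5000·0.2000² = 0.0100 m while stopping
person approaches 0.8000·(0.3000+0.2000) = 0.4000 m
margins: 0.0000+0.1000+0.0000 = 0.1000 m
sum ≈ 0.0300+0.0100+0.4000+0.1000 ≈ 0.5400 m = S ✓

v_R_max = 1/10 m/s = 0.1000 m/s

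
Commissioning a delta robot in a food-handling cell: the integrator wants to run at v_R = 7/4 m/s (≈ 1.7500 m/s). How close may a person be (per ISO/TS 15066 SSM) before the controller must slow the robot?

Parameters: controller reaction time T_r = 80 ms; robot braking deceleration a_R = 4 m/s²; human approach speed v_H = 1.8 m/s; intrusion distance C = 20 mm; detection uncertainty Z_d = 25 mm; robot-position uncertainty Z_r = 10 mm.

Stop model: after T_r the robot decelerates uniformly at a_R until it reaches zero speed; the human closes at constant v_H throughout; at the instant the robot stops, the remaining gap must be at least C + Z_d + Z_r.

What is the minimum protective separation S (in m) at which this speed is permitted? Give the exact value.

T_s = v_R/a_R = (7/4)/4 = 0.4375 s
robot covers v_R·T_r = 1.7500·0.0800 = 0.1400 m before braking
robot covers 1.7500·0.4375 − ½·4.0000·0.4375² = 0.3828 m while stopping
human closes 1.8000·0.5175 = 0.9315 m
C+Z_d+Z_r = 0.0200+0.0250+0.0100 = 0.0550 m
S_min ≈ 0.1400+0.3828+0.9315+0.0550  ⇒  S_min = 24149/16000 m

S_min = 24149/16000 m = 1.5093 m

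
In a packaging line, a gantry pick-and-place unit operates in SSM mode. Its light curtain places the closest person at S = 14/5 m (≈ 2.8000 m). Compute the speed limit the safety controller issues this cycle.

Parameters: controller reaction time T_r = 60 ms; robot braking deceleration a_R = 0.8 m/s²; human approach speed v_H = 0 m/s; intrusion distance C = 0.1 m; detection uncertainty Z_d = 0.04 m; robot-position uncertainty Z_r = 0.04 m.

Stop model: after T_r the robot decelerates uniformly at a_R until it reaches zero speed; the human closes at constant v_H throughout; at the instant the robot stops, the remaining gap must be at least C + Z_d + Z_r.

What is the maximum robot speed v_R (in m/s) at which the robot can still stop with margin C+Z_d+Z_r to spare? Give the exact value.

v_R_max = 2 m/s = 2.0000 m/s

at the boundary: (5/8)·v² + (3/50)·v + (-131/50) = 0
  disc = (3/50)² − 4·(5/8)·(-131/50) = 4096/625 ; √disc = 64/25
  v_R = (−(3/50) + 64/25) / (2·(5/8)) = 2 m/s
check:
stop time T_s = 2/(4/5) = 2.5000 s
reaction-phase robot travel = 2.0000·0.0600 = 0.1200 m
braking distance = 2.0000²/(2·0.8000) = 2.5000 m
human closes 0.0000·2.5600 = 0.0000 m
residual clearance needed = 0.1000+0.0400+0.0400 = 0.1800 m
sum ≈ 0.1200+2.5000+0.0000+0.1800 ≈ 2.8000 m = S ✓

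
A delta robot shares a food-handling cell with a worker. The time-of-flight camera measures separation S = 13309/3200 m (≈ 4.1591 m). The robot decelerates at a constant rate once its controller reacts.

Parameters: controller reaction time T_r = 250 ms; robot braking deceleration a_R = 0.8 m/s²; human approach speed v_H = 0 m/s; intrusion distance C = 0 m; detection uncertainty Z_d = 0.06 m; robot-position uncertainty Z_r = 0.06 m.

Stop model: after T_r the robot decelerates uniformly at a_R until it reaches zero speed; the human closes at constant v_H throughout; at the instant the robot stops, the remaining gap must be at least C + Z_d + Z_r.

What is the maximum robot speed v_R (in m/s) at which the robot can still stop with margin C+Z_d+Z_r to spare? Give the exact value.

collect terms ⇒ (5/8)·v_R² + (1/4)·v_R + (-517/128) = 0
  disc = (1/4)² − 4·(5/8)·(-517/128) = 2601/256 ; √disc = 51/16
  v_R = (−(1/4) + 51/16) / (2·(5/8)) = 47/20 m/s
check:
stop time T_s = (47/20)/(4/5) = 2.9375 s
reaction-phase robot travel = 2.3500·0.2500 = 0.5875 m
robot under decel: 2.3500²/(2·0.8000) = 3.4516 m
human closes 0.0000·3.1875 = 0.0000 m
C+Z_d+Z_r = 0.0000+0.0600+0.0600 = 0.1200 m
sum ≈ 0.5875+3.4516+0.0000+0.1200 ≈ 4.1591 m = S ✓

v_R_max = 47/20 m/s = 2.3500 m/s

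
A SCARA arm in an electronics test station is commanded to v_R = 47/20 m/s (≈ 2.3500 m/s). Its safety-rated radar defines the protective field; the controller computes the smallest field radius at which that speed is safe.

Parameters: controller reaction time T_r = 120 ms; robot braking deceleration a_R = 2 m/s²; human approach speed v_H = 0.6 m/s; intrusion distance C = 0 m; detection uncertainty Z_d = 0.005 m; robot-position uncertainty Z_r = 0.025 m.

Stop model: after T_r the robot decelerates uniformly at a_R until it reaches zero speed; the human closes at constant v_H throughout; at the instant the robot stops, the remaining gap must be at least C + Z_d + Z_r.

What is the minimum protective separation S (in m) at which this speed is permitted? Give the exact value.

S_min = 19757/8000 m = 2.4696 m

T_s = v_R/a_R = (47/20)/2 = 1.1750 s
robot in T_r: 2.3500·0.1200 = 0.2820 m
braking distance = 2.3500²/(2·2.0000) = 1.3806 m
human closes 0.6000·1.2950 = 0.7770 m
residual clearance needed = 0.0000+0.0050+0.0250 = 0.0300 m
S_min ≈ 0.2820+1.3806+0.7770+0.0300  ⇒  S_min = 19757/8000 m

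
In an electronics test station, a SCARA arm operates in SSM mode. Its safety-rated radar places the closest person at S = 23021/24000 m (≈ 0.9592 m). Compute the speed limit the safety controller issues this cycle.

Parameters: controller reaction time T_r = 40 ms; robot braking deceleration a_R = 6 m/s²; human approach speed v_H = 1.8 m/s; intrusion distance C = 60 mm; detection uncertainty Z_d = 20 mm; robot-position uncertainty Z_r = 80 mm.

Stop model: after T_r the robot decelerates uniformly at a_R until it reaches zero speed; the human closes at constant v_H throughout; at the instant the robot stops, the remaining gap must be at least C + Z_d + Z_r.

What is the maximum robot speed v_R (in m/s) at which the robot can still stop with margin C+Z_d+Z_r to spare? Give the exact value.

v_R_max = 31/20 m/s = 1.5500 m/s

at the boundary: (1/12)·v² + (17/50)·v + (-17453/24000) = 0
  disc = (17/50)² − 4·(1/12)·(-17453/24000) = 128881/360000 ; √disc = 359/600
  v_R = (−(17/50) + 359/600) / (2·(1/12)) = 31/20 m/s
check:
braking lasts T_s = (31/20)/6 = 0.2583 s
robot in T_r: 1.5500·0.0400 = 0.0620 m
braking distance = 1.5500²/(2·6.0000) = 0.2002 m
person approaches 1.8000·(0.0400+0.2583) = 0.5370 m
margins: 0.0600+0.0200+0.0800 = 0.1600 m
sum ≈ 0.0620+0.2002+0.5370+0.1600 ≈ 0.9592 m = S ✓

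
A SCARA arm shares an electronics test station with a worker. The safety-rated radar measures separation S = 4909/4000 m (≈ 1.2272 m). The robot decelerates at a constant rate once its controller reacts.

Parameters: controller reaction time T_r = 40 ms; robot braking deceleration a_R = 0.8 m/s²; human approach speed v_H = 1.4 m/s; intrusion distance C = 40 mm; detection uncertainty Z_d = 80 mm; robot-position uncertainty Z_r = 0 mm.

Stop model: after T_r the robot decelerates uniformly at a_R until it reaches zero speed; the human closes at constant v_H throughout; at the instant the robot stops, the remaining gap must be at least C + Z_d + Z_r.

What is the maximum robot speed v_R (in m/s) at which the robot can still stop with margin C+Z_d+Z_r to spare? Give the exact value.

collect terms ⇒ (5/8)·v_R² + (179/100)·v_R + (-841/800) = 0
  disc = (179/100)² − 4·(5/8)·(-841/800) = 233289/40000 ; √disc = 483/200
  v_R = (−(179/100) + 483/200) / (2·(5/8)) = 1/2 m/s
check:
T_s = v_R/a_R = (1/2)/(4/5) = 0.6250 s
reaction-phase robot travel = 0.5000·0.0400 = 0.0200 m
braking distance = 0.5000²/(2·0.8000) = 0.1562 m
person approaches 1.4000·(0.0400+0.6250) = 0.9310 m
margins: 0.0400+0.0800+0.0000 = 0.1200 m
sum ≈ 0.0200+0.1562+0.9310+0.1200 ≈ 1.2272 m = S ✓

v_R_max = 1/2 m/s = 0.5000 m/s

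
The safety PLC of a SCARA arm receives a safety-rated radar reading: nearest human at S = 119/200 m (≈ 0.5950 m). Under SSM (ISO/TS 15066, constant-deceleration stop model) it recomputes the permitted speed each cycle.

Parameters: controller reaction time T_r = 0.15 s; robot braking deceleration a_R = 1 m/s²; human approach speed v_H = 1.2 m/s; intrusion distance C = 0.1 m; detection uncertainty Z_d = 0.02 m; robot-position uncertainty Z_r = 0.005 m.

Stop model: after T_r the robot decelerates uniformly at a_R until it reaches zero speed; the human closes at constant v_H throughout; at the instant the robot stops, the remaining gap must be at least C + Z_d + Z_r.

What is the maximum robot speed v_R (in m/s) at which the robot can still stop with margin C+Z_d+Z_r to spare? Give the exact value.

v_R_max = 1/5 m/s = 0.2000 m/s

collect terms ⇒ (1/2)·v_R² + (27/20)·v_R + (-29/100) = 0
  disc = (27/20)² − 4·(1/2)·(-29/100) = 961/400 ; √disc = 31/20
  v_R = (−(27/20) + 31/20) / (2·(1/2)) = 1/5 m/s
check:
T_s = v_R/a_R = (1/5)/1 = 0.2000 s
robot in T_r: 0.2000·0.1500 = 0.0300 m
braking distance = 0.2000²/(2·1.0000) = 0.0200 m
human over T_r+T_s: 1.2000·(0.1500+0.2000) = 0.4200 m
residual clearance needed = 0.1000+0.0200+0.0050 = 0.1250 m
sum ≈ 0.0300+0.0200+0.4200+0.1250 ≈ 0.5950 m = S ✓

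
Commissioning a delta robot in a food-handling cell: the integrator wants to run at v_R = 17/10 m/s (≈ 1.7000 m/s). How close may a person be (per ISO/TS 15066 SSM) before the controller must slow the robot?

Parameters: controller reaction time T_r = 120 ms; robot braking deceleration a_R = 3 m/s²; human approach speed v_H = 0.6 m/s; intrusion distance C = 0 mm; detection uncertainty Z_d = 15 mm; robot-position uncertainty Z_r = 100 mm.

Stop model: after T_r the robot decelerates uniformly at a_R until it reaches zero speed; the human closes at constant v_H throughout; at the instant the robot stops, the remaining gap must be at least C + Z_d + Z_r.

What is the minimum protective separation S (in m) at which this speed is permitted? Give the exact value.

T_s = v_R/a_R = (17/10)/3 = 0.5667 s
robot in T_r: 1.7000·0.1200 = 0.2040 m
robot under decel: 1.7000²/(2·3.0000) = 0.4817 m
human over T_r+T_s: 0.6000·(0.1200+0.5667) = 0.4120 m
C+Z_d+Z_r = 0.0000+0.0150+0.1000 = 0.1150 m
S_min ≈ 0.2040+0.4817+0.4120+0.1150  ⇒  S_min = 1819/1500 m

S_min = 1819/1500 m = 1.2127 m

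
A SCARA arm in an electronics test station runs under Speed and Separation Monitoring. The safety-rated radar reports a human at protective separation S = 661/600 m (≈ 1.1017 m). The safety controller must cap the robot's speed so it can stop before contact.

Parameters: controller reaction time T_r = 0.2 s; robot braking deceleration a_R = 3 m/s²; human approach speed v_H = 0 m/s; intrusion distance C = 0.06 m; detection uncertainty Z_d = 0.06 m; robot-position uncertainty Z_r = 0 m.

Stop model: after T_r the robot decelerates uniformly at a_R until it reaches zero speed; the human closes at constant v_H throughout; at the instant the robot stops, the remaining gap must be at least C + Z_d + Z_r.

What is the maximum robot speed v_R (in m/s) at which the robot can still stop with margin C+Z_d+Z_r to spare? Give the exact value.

quadratic (1/6)·v² + (1/5)·v + (-589/600) = 0
  disc = (1/5)² − 4·(1/6)·(-589/600) = 25/36 ; √disc = 5/6
  v_R = (−(1/5) + 5/6) / (2·(1/6)) = 19/10 m/s
check:
T_s = v_R/a_R = (19/10)/3 = 0.6333 s
reaction-phase robot travel = 1.9000·0.2000 = 0.3800 m
robot under decel: 1.9000²/(2·3.0000) = 0.6017 m
person approaches 0.0000·(0.2000+0.6333) = 0.0000 m
residual clearance needed = 0.0600+0.0600+0.0000 = 0.1200 m
sum ≈ 0.3800+0.6017+0.0000+0.1200 ≈ 1.1017 m = S ✓

v_R_max = 19/10 m/s = 1.9000 m/s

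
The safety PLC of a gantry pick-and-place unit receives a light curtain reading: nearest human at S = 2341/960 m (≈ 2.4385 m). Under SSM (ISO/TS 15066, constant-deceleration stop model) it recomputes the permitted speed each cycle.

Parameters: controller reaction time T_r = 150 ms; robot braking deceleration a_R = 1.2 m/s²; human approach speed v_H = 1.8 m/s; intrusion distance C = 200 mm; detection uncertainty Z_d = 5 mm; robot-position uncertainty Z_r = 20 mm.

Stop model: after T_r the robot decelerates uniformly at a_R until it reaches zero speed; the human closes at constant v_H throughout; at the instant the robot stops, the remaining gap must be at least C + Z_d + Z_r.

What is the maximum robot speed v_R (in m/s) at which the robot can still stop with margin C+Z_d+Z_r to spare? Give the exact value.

collect terms ⇒ (5/12)·v_R² + (33/20)·v_R + (-9329/4800) = 0
  disc = (33/20)² − 4·(5/12)·(-9329/4800) = 85849/14400 ; √disc = 293/120
  v_R = (−(33/20) + 293/120) / (2·(5/12)) = 19/20 m/s
check:
T_s = v_R/a_R = (19/20)/(6/5) = 0.7917 s
robot in T_r: 0.9500·0.1500 = 0.1425 m
robot covers 0.9500·0.7917 − ½·1.2000·0.7917² = 0.3760 m while stopping
human over T_r+T_s: 1.8000·(0.1500+0.7917) = 1.6950 m
residual clearance needed = 0.2000+0.0050+0.0200 = 0.2250 m
sum ≈ 0.1425+0.3760+1.6950+0.2250 ≈ 2.4385 m = S ✓

v_R_max = 19/20 m/s = 0.9500 m/s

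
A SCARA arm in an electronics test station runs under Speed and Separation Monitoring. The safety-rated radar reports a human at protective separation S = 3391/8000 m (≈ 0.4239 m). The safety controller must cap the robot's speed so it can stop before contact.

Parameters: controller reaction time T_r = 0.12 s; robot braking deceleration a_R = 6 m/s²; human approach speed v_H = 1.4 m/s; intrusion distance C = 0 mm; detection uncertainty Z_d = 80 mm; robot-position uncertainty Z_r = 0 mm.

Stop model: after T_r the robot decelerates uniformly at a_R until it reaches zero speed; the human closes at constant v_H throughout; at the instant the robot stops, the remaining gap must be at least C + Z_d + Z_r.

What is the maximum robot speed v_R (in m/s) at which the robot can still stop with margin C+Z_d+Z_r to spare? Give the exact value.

v_R_max = 9/20 m/s = 0.4500 m/s

quadratic (1/12)·v² + (53/150)·v + (-1407/8000) = 0
  disc = (53/150)² − 4·(1/12)·(-1407/8000) = 66049/360000 ; √disc = 257/600
  v_R = (−(53/150) + 257/600) / (2·(1/12)) = 9/20 m/s
check:
T_s = v_R/a_R = (9/20)/6 = 0.0750 s
robot covers v_R·T_r = 0.4500·0.1200 = 0.0540 m before braking
robot covers 0.4500·0.0750 − ½·6.0000·0.0750² = 0.0169 m while stopping
person approaches 1.4000·(0.1200+0.0750) = 0.2730 m
C+Z_d+Z_r = 0.0000+0.0800+0.0000 = 0.0800 m
sum ≈ 0.0540+0.0169+0.2730+0.0800 ≈ 0.4239 m = S ✓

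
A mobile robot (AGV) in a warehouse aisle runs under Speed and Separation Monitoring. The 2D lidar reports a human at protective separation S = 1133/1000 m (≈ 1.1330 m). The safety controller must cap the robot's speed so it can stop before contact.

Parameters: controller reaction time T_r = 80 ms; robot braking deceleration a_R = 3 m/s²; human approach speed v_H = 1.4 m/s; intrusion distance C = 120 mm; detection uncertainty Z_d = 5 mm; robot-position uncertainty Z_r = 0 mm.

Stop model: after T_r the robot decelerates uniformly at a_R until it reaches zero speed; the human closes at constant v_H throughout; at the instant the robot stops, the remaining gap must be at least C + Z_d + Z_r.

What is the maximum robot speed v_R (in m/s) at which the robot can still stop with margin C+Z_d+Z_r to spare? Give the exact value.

v_R_max = 6/5 m/s = 1.2000 m/s

quadratic (1/6)·v² + (41/75)·v + (-112/125) = 0
  disc = (41/75)² − 4·(1/6)·(-112/125) = 5041/5625 ; √disc = 71/75
  v_R = (−(41/75) + 71/75) / (2·(1/6)) = 6/5 m/s
check:
stop time T_s = (6/5)/3 = 0.4000 s
reaction-phase robot travel = 1.2000·0.0800 = 0.0960 m
robot covers 1.2000·0.4000 − ½·3.0000·0.4000² = 0.2400 m while stopping
person approaches 1.4000·(0.0800+0.4000) = 0.6720 m
C+Z_d+Z_r = 0.1200+0.0050+0.0000 = 0.1250 m
sum ≈ 0.0960+0.2400+0.6720+0.1250 ≈ 1.1330 m = S ✓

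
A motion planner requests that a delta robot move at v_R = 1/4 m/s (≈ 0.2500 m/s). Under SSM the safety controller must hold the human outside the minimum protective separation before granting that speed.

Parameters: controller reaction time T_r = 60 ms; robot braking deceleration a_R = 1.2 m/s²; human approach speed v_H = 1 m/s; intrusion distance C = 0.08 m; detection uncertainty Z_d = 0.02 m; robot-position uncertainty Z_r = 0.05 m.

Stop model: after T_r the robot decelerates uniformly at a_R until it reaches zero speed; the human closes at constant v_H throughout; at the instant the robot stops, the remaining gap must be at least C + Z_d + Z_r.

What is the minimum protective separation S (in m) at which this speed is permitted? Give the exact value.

S_min = 147/320 m = 0.4594 m

braking lasts T_s = (1/4)/(6/5) = 0.2083 s
robot in T_r: 0.2500·0.0600 = 0.0150 m
robot under decel: 0.2500²/(2·1.2000) = 0.0260 m
person approaches 1.0000·(0.0600+0.2083) = 0.2683 m
C+Z_d+Z_r = 0.0800+0.0200+0.0500 = 0.1500 m
S_min ≈ 0.0150+0.0260+0.2683+0.1500  ⇒  S_min = 147/320 m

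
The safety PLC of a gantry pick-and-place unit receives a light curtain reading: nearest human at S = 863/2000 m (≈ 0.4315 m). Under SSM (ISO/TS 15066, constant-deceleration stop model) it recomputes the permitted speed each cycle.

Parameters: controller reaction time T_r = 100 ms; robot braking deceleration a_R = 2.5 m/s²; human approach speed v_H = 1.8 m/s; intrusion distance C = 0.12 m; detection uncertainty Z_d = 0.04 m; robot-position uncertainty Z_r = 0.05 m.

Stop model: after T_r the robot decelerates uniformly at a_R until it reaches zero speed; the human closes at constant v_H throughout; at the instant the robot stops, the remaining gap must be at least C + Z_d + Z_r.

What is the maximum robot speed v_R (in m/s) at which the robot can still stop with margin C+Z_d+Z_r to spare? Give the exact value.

v_R_max = 1/20 m/s = 0.0500 m/s

quadratic (1/5)·v² + (41/50)·v + (-83/2000) = 0
  disc = (41/50)² − 4·(1/5)·(-83/2000) = 441/625 ; √disc = 21/25
  v_R = (−(41/50) + 21/25) / (2·(1/5)) = 1/20 m/s
check:
braking lasts T_s = (1/20)/(5/2) = 0.0200 s
robot in T_r: 0.0500·0.1000 = 0.0050 m
robot covers 0.0500·0.0200 − ½·2.5000·0.0200² = 0.0005 m while stopping
person approaches 1.8000·(0.1000+0.0200) = 0.2160 m
C+Z_d+Z_r = 0.1200+0.0400+0.0500 = 0.2100 m
sum ≈ 0.0050+0.0005+0.2160+0.2100 ≈ 0.4315 m = S ✓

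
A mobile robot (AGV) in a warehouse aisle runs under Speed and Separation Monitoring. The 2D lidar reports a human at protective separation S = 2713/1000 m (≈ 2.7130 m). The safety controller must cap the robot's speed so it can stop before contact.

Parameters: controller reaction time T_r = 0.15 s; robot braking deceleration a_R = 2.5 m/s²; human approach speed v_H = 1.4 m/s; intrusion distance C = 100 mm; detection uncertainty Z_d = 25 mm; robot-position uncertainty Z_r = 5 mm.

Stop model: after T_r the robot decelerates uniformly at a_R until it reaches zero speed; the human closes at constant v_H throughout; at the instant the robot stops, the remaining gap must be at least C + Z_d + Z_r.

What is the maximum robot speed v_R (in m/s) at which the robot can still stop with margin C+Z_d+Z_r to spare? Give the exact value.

quadratic (1/5)·v² + (71/100)·v + (-2373/1000) = 0
  disc = (71/100)² − 4·(1/5)·(-2373/1000) = 961/400 ; √disc = 31/20
  v_R = (−(71/100) + 31/20) / (2·(1/5)) = 21/10 m/s
check:
braking lasts T_s = (21/10)/(5/2) = 0.8400 s
robot in T_r: 2.1000·0.1500 = 0.3150 m
robot covers 2.1000·0.8400 − ½·2.5000·0.8400² = 0.8820 m while stopping
human closes 1.4000·0.9900 = 1.3860 m
margins: 0.1000+0.0250+0.0050 = 0.1300 m
sum ≈ 0.3150+0.8820+1.3860+0.1300 ≈ 2.7130 m = S ✓

v_R_max = 21/10 m/s = 2.1000 m/s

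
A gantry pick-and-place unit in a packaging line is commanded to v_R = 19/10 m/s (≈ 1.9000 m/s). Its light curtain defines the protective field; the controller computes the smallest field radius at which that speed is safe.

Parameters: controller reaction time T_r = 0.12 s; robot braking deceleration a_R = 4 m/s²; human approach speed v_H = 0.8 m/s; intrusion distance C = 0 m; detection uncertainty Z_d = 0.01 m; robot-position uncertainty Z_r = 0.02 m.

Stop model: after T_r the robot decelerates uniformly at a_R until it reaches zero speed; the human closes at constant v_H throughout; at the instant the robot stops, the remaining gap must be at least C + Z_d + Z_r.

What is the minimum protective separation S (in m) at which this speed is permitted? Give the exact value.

T_s = v_R/a_R = (19/10)/4 = 0.4750 s
robot in T_r: 1.9000·0.1200 = 0.2280 m
robot under decel: 1.9000²/(2·4.0000) = 0.4512 m
human closes 0.8000·0.5950 = 0.4760 m
C+Z_d+Z_r = 0.0000+0.0100+0.0200 = 0.0300 m
S_min ≈ 0.2280+0.4512+0.4760+0.0300  ⇒  S_min = 4741/4000 m

S_min = 4741/4000 m = 1.1852 m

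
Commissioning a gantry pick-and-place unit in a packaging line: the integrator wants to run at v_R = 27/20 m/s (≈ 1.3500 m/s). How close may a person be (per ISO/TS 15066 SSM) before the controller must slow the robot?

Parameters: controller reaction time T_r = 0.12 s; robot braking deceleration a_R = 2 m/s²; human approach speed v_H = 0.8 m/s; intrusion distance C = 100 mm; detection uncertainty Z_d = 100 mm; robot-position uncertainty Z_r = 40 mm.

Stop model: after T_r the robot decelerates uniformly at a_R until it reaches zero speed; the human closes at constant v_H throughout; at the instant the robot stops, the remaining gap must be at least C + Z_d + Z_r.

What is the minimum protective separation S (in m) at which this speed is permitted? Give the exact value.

stop time T_s = (27/20)/2 = 0.6750 s
reaction-phase robot travel = 1.3500·0.1200 = 0.1620 m
braking distance = 1.3500²/(2·2.0000) = 0.4556 m
human closes 0.8000·0.7950 = 0.6360 m
residual clearance needed = 0.1000+0.1000+0.0400 = 0.2400 m
S_min ≈ 0.1620+0.4556+0.6360+0.2400  ⇒  S_min = 11949/8000 m

S_min = 11949/8000 m = 1.4936 m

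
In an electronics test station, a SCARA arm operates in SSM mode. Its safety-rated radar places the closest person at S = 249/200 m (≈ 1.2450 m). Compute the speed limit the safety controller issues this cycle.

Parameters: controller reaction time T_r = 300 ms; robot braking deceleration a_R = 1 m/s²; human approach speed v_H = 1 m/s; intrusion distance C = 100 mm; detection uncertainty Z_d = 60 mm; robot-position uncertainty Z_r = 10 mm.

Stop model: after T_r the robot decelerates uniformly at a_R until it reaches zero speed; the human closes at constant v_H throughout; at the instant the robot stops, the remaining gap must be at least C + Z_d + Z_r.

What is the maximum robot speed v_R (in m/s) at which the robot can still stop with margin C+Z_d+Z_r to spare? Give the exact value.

v_R_max = 1/2 m/s = 0.5000 m/s

collect terms ⇒ (1/2)·v_R² + (13/10)·v_R + (-31/40) = 0
  disc = (13/10)² − 4·(1/2)·(-31/40) = 81/25 ; √disc = 9/5
  v_R = (−(13/10) + 9/5) / (2·(1/2)) = 1/2 m/s
check:
stop time T_s = (1/2)/1 = 0.5000 s
robot covers v_R·T_r = 0.5000·0.3000 = 0.1500 m before braking
braking distance = 0.5000²/(2·1.0000) = 0.1250 m
person approaches 1.0000·(0.3000+0.5000) = 0.8000 m
margins: 0.1000+0.0600+0.0100 = 0.1700 m
sum ≈ 0.1500+0.1250+0.8000+0.1700 ≈ 1.2450 m = S ✓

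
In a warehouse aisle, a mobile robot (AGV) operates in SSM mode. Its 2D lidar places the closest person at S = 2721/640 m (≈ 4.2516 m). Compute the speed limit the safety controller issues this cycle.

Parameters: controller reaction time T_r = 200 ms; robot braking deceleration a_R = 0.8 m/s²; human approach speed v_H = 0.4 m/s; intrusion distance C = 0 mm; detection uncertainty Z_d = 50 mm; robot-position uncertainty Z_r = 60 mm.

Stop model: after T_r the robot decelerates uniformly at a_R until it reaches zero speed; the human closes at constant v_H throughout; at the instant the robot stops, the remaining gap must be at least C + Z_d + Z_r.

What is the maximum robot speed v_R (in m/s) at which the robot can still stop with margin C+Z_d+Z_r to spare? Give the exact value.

quadratic (5/8)·v² + (7/10)·v + (-12997/3200) = 0
  disc = (7/10)² − 4·(5/8)·(-12997/3200) = 68121/6400 ; √disc = 261/80
  v_R = (−(7/10) + 261/80) / (2·(5/8)) = 41/20 m/s
check:
stop time T_s = (41/20)/(4/5) = 2.5625 s
robot covers v_R·T_r = 2.0500·0.2000 = 0.4100 m before braking
robot covers 2.0500·2.5625 − ½·0.8000·2.5625² = 2.6266 m while stopping
human over T_r+T_s: 0.4000·(0.2000+2.5625) = 1.1050 m
margins: 0.0000+0.0500+0.0600 = 0.1100 m
sum ≈ 0.4100+2.6266+1.1050+0.1100 ≈ 4.2516 m = S ✓

v_R_max = 41/20 m/s = 2.0500 m/s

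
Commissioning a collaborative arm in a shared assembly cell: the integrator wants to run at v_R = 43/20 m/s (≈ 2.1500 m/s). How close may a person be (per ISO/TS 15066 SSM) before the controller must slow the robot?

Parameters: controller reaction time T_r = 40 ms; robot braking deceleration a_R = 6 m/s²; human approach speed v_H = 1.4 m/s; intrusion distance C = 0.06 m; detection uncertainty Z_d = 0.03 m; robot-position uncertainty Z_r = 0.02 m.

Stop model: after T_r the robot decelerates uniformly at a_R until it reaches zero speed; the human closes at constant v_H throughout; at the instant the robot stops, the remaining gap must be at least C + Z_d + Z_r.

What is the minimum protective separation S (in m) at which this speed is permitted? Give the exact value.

stop time T_s = (43/20)/6 = 0.3583 s
robot covers v_R·T_r = 2.1500·0.0400 = 0.0860 m before braking
braking distance = 2.1500²/(2·6.0000) = 0.3852 m
human over T_r+T_s: 1.4000·(0.0400+0.3583) = 0.5577 m
residual clearance needed = 0.0600+0.0300+0.0200 = 0.1100 m
S_min ≈ 0.0860+0.3852+0.5577+0.1100  ⇒  S_min = 9111/8000 m

S_min = 9111/8000 m = 1.1389 m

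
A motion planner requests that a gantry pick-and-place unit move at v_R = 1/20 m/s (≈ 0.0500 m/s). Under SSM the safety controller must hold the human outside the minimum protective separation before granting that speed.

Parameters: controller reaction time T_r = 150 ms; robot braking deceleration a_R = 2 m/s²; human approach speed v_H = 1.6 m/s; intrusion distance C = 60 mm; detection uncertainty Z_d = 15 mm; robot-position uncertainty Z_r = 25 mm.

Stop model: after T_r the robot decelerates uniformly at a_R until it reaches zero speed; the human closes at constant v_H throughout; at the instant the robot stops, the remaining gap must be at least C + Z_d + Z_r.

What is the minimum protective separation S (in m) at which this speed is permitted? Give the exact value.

T_s = v_R/a_R = (1/20)/2 = 0.0250 s
robot in T_r: 0.0500·0.1500 = 0.0075 m
robot under decel: 0.0500²/(2·2.0000) = 0.0006 m
human over T_r+T_s: 1.6000·(0.1500+0.0250) = 0.2800 m
residual clearance needed = 0.0600+0.0150+0.0250 = 0.1000 m
S_min ≈ 0.0075+0.0006+0.2800+0.1000  ⇒  S_min = 621/1600 m

S_min = 621/1600 m = 0.3881 m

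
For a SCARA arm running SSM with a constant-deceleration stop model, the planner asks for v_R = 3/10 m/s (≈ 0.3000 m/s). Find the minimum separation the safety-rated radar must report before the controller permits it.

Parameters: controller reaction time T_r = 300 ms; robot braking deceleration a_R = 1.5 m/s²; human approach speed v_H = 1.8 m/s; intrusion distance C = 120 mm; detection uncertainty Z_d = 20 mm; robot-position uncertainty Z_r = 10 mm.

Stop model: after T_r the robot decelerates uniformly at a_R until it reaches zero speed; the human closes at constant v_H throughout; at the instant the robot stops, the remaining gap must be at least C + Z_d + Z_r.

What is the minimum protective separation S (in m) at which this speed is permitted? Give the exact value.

braking lasts T_s = (3/10)/(3/2) = 0.2000 s
robot in T_r: 0.3000·0.3000 = 0.0900 m
robot covers 0.3000·0.2000 − ½·1.5000·0.2000² = 0.0300 m while stopping
human closes 1.8000·0.5000 = 0.9000 m
residual clearance needed = 0.1200+0.0200+0.0100 = 0.1500 m
S_min ≈ 0.0900+0.0300+0.9000+0.1500  ⇒  S_min = 117/100 m

S_min = 117/100 m = 1.1700 m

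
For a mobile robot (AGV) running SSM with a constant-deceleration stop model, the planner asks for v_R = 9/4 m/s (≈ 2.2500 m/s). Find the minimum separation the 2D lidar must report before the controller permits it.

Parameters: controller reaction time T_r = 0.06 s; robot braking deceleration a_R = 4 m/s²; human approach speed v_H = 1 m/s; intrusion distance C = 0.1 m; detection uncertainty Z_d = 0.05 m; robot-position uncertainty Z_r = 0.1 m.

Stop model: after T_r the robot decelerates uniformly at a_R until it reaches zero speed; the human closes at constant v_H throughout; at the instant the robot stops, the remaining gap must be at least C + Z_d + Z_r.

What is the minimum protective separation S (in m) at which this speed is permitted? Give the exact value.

braking lasts T_s = (9/4)/4 = 0.5625 s
robot in T_r: 2.2500·0.0600 = 0.1350 m
robot under decel: 2.2500²/(2·4.0000) = 0.6328 m
human over T_r+T_s: 1.0000·(0.0600+0.5625) = 0.6225 m
C+Z_d+Z_r = 0.1000+0.0500+0.1000 = 0.2500 m
S_min ≈ 0.1350+0.6328+0.6225+0.2500  ⇒  S_min = 5249/3200 m

S_min = 5249/3200 m = 1.6403 m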